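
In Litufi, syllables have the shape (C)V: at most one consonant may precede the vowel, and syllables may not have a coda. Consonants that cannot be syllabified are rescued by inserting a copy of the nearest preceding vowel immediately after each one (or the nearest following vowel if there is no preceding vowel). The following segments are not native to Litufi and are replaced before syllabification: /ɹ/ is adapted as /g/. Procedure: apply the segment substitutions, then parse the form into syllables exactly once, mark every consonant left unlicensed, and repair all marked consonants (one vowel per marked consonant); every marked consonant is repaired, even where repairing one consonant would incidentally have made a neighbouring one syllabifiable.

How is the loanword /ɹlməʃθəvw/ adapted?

Substitution: /ɹ/ → /g/, giving /glməʃθəvw/.
Under (C)V, the unsyllabifiable consonants are /g/, /l/, /ʃ/, /v/, /w/ (no codas are permitted; onsets are limited to one consonant).
Each unlicensed consonant becomes the onset of a new syllable: /g/ → /gə/, /l/ → /lə/, /ʃ/ → /ʃə/, /v/ → /və/, /w/ → /wə/.

gələməʃəθəvəwə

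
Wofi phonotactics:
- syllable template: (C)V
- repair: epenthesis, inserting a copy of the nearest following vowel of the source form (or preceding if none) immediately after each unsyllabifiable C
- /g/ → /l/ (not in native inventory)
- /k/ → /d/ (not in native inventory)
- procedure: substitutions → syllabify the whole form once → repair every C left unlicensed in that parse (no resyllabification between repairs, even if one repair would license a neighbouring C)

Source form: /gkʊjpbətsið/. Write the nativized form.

Substitution: /g/ → /l/, /k/ → /d/, giving /ldʊjpbətsið/.
Under (C)V, the unsyllabifiable consonants are /l/, /j/, /p/, /t/, /ð/ (no codas are permitted; onsets are limited to one consonant).
Each unlicensed consonant becomes the onset of a new syllable: /l/ → /lʊ/, /j/ → /jə/, /p/ → /pə/, /t/ → /ti/, /ð/ → /ði/.

lʊdʊjəpəbətisiði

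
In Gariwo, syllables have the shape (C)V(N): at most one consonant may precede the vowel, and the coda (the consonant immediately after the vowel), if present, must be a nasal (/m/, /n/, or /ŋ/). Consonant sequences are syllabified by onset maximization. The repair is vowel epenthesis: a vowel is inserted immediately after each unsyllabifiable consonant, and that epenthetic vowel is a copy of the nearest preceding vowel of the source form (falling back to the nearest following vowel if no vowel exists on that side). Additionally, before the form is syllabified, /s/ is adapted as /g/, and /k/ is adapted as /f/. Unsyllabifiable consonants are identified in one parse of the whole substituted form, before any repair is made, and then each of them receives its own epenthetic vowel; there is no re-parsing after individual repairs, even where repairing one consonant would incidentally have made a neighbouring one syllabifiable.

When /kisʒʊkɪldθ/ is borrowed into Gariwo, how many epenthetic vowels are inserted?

After substitution the input is /figʒʊfɪldθ/.
The unsyllabifiable consonants are /g/, /l/, /d/, /θ/; each receives one epenthetic vowel.

4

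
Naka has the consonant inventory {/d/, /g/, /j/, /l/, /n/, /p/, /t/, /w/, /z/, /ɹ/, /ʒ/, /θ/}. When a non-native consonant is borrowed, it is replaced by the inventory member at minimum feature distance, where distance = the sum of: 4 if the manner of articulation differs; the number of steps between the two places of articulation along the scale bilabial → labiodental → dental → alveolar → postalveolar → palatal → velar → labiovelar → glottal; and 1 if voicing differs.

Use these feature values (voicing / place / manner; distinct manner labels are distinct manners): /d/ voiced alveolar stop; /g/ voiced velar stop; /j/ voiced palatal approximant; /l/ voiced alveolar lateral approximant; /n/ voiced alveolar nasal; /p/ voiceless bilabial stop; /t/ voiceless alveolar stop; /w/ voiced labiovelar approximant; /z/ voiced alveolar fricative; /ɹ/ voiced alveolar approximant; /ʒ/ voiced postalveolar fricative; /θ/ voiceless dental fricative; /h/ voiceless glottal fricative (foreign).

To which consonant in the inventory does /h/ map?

/ʒ/ is closest: same manner (fricative), place distance 4 (glottal→postalveolar), voicing differs (+1); total 5. Next closest is /w/ at distance 6.

ʒ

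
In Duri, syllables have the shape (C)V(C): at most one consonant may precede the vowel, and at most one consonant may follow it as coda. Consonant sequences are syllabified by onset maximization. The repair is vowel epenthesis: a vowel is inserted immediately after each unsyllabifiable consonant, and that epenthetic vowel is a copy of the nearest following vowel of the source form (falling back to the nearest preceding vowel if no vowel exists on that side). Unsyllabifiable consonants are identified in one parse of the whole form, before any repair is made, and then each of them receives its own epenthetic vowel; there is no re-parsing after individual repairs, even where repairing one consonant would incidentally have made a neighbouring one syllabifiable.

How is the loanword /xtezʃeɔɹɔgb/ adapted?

Syllabifying with onset maximization leaves /x/, /b/ stranded (at most one coda consonant is licensed; onsets are limited to one consonant).
Inserting the epenthetic vowel yields /x/ → /xe/, /b/ → /bɔ/.

xetezʃeɔɹɔgbɔ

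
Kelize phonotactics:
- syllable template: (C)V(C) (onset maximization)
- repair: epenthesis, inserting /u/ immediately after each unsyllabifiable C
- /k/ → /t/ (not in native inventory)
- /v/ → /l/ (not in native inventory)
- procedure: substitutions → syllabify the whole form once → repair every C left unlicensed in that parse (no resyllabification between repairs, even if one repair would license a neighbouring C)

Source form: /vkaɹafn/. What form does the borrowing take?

lutaɹafnu

Substitution: /v/ → /l/, /k/ → /t/, giving /ltaɹafn/.
Syllabifying with onset maximization leaves /l/, /n/ stranded (at most one coda consonant is licensed; onsets are limited to one consonant).
Epenthesis after each stranded consonant: /l/ → /lu/, /n/ → /nu/.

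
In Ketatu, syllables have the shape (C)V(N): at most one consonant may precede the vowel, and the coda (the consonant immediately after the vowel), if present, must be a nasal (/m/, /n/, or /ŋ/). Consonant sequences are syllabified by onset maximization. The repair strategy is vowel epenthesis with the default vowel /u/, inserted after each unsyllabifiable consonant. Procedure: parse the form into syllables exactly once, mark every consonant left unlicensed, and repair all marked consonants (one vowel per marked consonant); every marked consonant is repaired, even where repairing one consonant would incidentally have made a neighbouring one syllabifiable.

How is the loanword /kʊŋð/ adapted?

kʊŋðu

Syllabifying with onset maximization leaves /ð/ stranded (only a nasal (/m/, /n/, or /ŋ/) is licensed in coda position; onsets are limited to one consonant).
Each unlicensed consonant becomes the onset of a new syllable: /ð/ → /ðu/.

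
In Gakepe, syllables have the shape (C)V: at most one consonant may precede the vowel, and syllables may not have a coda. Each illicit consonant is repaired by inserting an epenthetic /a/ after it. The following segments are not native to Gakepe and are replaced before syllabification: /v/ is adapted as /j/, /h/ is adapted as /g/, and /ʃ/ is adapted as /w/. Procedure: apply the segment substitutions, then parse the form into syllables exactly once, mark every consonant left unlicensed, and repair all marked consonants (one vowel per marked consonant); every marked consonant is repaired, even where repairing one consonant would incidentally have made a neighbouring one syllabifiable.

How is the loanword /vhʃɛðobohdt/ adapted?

jagawɛðobogadata

Substitution: /v/ → /j/, /h/ → /g/, /ʃ/ → /w/, giving /jgwɛðobogdt/.
Under (C)V, the unsyllabifiable consonants are /j/, /g/, /g/, /d/, /t/ (no codas are permitted; onsets are limited to one consonant).
Each unlicensed consonant becomes the onset of a new syllable: /j/ → /ja/, /g/ → /ga/, /g/ → /ga/, /d/ → /da/, /t/ → /ta/.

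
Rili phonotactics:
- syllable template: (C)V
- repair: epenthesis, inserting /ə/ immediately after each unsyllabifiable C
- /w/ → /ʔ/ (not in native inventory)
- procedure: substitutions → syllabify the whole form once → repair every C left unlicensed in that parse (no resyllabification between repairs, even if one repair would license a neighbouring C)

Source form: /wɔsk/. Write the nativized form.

ʔɔsəkə

Substitution: /w/ → /ʔ/, giving /ʔɔsk/.
Syllabifying with onset maximization leaves /s/, /k/ stranded (no codas are permitted; onsets are limited to one consonant).
Each unlicensed consonant becomes the onset of a new syllable: /s/ → /sə/, /k/ → /kə/.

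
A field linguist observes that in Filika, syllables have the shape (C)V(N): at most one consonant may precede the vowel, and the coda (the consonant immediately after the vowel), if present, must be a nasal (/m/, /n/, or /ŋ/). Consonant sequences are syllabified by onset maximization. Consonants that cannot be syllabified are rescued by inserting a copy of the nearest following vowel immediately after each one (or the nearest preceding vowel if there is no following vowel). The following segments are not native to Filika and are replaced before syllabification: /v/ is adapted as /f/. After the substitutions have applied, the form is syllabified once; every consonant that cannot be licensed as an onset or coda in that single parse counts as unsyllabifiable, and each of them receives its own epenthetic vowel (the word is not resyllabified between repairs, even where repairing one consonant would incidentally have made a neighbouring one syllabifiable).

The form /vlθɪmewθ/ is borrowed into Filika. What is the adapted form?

fɪlɪθɪmeweθe

Substitution: /v/ → /f/, giving /flθɪmewθ/.
The consonants /f/, /l/, /w/, /θ/ cannot be parsed into a legal (C)V(N) syllable (only a nasal (/m/, /n/, or /ŋ/) is licensed in coda position; onsets are limited to one consonant).
Each unlicensed consonant becomes the onset of a new syllable: /f/ → /fɪ/, /l/ → /lɪ/, /w/ → /we/, /θ/ → /θe/.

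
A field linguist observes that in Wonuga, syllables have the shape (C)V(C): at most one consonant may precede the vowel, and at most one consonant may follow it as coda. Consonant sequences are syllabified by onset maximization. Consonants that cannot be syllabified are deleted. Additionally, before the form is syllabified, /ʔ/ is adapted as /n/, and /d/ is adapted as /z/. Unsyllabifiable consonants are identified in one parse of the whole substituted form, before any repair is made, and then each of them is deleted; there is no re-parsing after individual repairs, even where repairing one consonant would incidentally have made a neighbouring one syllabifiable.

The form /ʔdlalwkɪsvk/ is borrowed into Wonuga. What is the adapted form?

Substitution: /ʔ/ → /n/, /d/ → /z/, giving /nzlalwkɪsvk/.
Under (C)V(C), the unsyllabifiable consonants are /n/, /z/, /w/, /v/, /k/ (at most one coda consonant is licensed; onsets are limited to one consonant).
Deleting the stranded consonants removes /n/, /z/, /w/, /v/, /k/.

lalkɪs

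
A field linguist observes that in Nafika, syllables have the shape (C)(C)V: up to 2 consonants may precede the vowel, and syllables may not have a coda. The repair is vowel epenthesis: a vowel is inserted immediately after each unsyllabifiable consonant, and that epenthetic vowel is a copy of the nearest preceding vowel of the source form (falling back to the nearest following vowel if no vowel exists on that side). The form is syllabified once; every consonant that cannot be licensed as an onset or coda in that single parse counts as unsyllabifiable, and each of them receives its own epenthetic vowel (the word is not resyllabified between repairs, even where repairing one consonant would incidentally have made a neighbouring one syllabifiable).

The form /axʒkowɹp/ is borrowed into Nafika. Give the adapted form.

Under (C)(C)V, the unsyllabifiable consonants are /x/, /w/, /ɹ/, /p/ (no codas are permitted; onsets may contain at most 2 consonants).
Inserting the epenthetic vowel yields /x/ → /xa/, /w/ → /wo/, /ɹ/ → /ɹo/, /p/ → /po/.

axaʒkowoɹopo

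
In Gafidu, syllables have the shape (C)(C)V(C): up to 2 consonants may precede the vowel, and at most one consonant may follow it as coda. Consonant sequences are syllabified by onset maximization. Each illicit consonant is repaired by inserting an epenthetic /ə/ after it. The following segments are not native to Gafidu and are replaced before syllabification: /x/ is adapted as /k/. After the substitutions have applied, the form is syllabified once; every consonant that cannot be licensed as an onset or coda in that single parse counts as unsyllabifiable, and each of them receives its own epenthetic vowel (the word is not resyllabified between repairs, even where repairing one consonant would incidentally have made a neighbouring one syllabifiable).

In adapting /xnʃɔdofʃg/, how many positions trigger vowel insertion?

3

After substitution the input is /knʃɔdofʃg/.
The unsyllabifiable consonants are /k/, /ʃ/, /g/; each receives one epenthetic vowel.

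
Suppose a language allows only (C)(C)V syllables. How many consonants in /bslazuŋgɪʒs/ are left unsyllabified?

Syllabifying with onset maximization leaves /b/, /ʒ/, /s/ stranded (no codas are permitted; onsets may contain at most 2 consonants).

3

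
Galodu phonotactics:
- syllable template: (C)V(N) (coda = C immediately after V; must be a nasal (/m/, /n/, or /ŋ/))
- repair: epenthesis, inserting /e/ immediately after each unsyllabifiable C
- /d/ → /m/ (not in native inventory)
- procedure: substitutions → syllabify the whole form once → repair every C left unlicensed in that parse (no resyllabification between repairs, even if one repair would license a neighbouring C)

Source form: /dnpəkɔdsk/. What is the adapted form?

menepəkɔmseke

Substitution: /d/ → /m/, giving /mnpəkɔmsk/.
The consonants /m/, /n/, /s/, /k/ cannot be parsed into a legal (C)V(N) syllable (only a nasal (/m/, /n/, or /ŋ/) is licensed in coda position; onsets are limited to one consonant).
Inserting the epenthetic vowel yields /m/ → /me/, /n/ → /ne/, /s/ → /se/, /k/ → /ke/.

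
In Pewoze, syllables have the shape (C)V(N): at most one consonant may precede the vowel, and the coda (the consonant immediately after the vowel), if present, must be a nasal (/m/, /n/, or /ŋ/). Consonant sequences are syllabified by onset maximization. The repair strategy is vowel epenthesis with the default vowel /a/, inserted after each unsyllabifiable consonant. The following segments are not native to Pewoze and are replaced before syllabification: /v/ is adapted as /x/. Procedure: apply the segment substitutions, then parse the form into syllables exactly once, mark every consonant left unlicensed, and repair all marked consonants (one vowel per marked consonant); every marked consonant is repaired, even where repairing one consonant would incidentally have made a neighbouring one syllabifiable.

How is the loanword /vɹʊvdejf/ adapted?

Substitution: /v/ → /x/, giving /xɹʊxdejf/.
Under (C)V(N), the unsyllabifiable consonants are /x/, /x/, /j/, /f/ (only a nasal (/m/, /n/, or /ŋ/) is licensed in coda position; onsets are limited to one consonant).
Inserting the epenthetic vowel yields /x/ → /xa/, /x/ → /xa/, /j/ → /ja/, /f/ → /fa/.

xaɹʊxadejafa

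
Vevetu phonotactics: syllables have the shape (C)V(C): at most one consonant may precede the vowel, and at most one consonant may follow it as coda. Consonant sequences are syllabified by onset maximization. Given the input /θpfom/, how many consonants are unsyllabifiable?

Under (C)V(C), the unsyllabifiable consonants are /θ/, /p/ (at most one coda consonant is licensed; onsets are limited to one consonant).

2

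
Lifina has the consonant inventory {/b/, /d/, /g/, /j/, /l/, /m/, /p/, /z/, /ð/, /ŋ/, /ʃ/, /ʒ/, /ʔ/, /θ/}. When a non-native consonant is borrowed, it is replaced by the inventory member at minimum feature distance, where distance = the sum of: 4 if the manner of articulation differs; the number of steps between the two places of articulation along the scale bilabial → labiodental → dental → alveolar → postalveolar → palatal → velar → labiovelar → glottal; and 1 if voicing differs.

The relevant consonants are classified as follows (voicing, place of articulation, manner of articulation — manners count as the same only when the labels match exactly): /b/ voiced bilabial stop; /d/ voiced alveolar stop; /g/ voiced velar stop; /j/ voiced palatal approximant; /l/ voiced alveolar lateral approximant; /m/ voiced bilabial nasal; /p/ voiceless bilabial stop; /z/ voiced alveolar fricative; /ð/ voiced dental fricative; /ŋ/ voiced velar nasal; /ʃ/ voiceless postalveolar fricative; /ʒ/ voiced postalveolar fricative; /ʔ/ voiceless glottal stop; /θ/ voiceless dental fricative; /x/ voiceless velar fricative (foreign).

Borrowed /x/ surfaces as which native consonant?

ʃ

/ʃ/ is closest: same manner (fricative), place distance 2 (velar→postalveolar), same voicing; total 2. Next closest is /ʒ/ at distance 3.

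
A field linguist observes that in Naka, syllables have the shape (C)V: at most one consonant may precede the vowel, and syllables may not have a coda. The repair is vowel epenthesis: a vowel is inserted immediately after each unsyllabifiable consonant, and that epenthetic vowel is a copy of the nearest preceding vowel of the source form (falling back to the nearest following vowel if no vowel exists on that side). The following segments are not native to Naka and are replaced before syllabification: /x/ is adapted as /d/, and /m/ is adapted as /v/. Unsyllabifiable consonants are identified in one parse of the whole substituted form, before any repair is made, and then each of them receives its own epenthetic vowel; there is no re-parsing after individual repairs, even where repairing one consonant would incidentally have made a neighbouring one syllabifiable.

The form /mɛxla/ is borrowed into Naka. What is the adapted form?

vɛdɛla

Substitution: /m/ → /v/, /x/ → /d/, giving /vɛdla/.
Under (C)V, the unsyllabifiable consonants are /d/ (no codas are permitted; onsets are limited to one consonant).
Epenthesis after each stranded consonant: /d/ → /dɛ/.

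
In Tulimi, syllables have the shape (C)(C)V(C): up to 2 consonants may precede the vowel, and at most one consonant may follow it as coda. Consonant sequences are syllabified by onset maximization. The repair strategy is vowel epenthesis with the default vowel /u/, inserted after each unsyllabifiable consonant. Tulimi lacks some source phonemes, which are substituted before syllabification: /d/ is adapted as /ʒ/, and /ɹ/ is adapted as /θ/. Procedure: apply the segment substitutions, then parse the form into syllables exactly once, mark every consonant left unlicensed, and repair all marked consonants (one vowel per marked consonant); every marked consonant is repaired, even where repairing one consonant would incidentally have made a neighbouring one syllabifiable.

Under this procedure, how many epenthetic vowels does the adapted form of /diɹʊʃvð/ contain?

2

After substitution the input is /ʒiθʊʃvð/.
The unsyllabifiable consonants are /v/, /ð/; each receives one epenthetic vowel.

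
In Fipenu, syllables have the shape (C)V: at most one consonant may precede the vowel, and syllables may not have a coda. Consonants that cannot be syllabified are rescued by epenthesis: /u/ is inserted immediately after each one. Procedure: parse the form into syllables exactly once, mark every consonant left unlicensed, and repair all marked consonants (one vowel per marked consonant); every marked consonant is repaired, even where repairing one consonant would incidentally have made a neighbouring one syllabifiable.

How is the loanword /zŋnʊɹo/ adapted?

The consonants /z/, /ŋ/ cannot be parsed into a legal (C)V syllable (no codas are permitted; onsets are limited to one consonant).
Each unlicensed consonant becomes the onset of a new syllable: /z/ → /zu/, /ŋ/ → /ŋu/.

zuŋunʊɹo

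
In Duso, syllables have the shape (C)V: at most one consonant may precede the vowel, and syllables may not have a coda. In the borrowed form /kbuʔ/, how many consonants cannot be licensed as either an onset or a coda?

Syllabifying with onset maximization leaves /k/, /ʔ/ stranded (no codas are permitted; onsets are limited to one consonant).

2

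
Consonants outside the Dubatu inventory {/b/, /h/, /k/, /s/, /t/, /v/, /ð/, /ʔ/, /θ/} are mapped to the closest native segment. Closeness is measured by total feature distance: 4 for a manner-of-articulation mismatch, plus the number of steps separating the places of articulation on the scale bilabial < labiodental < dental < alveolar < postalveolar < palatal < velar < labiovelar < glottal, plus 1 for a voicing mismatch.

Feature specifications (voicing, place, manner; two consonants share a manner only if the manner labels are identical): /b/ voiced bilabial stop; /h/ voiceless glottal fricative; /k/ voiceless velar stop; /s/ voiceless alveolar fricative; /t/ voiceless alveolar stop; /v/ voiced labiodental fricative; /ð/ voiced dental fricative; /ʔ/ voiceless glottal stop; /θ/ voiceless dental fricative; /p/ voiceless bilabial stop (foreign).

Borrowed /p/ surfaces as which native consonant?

/b/ is closest: same manner (stop), place distance 0 (bilabial→bilabial), voicing differs (+1); total 1. Next closest is /t/ at distance 3.

b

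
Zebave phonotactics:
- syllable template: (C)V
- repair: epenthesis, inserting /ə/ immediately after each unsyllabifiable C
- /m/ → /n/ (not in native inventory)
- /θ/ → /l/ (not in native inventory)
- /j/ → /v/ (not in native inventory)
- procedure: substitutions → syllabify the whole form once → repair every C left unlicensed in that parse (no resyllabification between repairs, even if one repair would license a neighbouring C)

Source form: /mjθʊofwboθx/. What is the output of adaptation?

nəvəlʊofəwəboləxə

Substitution: /m/ → /n/, /j/ → /v/, /θ/ → /l/, giving /nvlʊofwbolx/.
Under (C)V, the unsyllabifiable consonants are /n/, /v/, /f/, /w/, /l/, /x/ (no codas are permitted; onsets are limited to one consonant).
Epenthesis after each stranded consonant: /n/ → /nə/, /v/ → /və/, /f/ → /fə/, /w/ → /wə/, /l/ → /lə/, /x/ → /xə/.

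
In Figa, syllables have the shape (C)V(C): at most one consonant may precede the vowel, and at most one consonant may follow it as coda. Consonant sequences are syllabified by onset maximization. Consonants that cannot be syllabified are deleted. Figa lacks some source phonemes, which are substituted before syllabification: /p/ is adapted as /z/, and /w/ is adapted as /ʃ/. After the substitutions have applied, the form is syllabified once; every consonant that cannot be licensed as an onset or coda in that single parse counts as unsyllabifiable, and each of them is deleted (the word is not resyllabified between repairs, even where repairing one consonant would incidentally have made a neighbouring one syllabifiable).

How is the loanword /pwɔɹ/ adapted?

Substitution: /p/ → /z/, /w/ → /ʃ/, giving /zʃɔɹ/.
The consonants /z/ cannot be parsed into a legal (C)V(C) syllable (at most one coda consonant is licensed; onsets are limited to one consonant).
Deletion applies to /z/.

ʃɔɹ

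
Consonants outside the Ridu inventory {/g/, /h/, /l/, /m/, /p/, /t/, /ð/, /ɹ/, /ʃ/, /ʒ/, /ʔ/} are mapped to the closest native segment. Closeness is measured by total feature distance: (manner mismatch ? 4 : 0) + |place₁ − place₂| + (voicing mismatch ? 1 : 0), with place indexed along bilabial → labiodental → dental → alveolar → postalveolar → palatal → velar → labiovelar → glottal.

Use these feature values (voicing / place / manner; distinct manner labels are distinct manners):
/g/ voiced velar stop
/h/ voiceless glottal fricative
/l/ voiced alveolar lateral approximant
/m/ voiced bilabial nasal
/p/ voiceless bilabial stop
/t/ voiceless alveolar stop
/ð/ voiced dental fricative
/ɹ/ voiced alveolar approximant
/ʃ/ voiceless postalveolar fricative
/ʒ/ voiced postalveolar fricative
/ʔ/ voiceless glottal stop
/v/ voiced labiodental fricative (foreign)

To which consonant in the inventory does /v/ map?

/ð/ is closest: same manner (fricative), place distance 1 (labiodental→dental), same voicing; total 1. Next closest is /ʒ/ at distance 3.

ð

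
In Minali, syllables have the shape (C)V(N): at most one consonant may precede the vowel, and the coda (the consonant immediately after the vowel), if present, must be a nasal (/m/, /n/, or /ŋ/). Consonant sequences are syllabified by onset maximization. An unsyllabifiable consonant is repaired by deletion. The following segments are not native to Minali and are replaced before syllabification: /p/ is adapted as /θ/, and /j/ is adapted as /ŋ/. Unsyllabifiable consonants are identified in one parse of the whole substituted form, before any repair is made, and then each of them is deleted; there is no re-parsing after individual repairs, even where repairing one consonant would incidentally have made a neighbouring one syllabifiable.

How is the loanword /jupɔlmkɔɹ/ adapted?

ŋuθɔkɔ

Substitution: /j/ → /ŋ/, /p/ → /θ/, giving /ŋuθɔlmkɔɹ/.
Syllabifying with onset maximization leaves /l/, /m/, /ɹ/ stranded (only a nasal (/m/, /n/, or /ŋ/) is licensed in coda position; onsets are limited to one consonant).
Each unlicensed consonant is deleted: /l/, /m/, /ɹ/.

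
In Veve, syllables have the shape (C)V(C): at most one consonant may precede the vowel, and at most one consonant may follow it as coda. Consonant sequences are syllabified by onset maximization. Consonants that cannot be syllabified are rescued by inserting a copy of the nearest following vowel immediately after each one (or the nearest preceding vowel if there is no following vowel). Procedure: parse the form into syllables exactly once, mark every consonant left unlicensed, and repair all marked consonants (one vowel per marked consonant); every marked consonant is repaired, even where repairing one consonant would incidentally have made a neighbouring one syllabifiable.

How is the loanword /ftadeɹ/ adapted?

fatadeɹ

The consonants /f/ cannot be parsed into a legal (C)V(C) syllable (at most one coda consonant is licensed; onsets are limited to one consonant).
Inserting the epenthetic vowel yields /f/ → /fa/.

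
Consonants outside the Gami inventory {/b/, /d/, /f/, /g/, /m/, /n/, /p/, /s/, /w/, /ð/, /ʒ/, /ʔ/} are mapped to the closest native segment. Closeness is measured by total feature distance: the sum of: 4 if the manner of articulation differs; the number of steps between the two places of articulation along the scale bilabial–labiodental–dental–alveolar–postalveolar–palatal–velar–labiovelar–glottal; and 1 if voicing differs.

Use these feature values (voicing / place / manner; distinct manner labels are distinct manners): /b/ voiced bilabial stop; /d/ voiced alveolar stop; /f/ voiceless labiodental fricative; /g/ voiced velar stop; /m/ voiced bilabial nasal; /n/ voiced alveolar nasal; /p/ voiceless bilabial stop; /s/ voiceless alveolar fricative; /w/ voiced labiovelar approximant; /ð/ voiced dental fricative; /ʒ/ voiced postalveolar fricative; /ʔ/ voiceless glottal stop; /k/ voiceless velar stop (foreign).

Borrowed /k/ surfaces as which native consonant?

g

/g/ is closest: same manner (stop), place distance 0 (velar→velar), voicing differs (+1); total 1. Next closest is /ʔ/ at distance 2.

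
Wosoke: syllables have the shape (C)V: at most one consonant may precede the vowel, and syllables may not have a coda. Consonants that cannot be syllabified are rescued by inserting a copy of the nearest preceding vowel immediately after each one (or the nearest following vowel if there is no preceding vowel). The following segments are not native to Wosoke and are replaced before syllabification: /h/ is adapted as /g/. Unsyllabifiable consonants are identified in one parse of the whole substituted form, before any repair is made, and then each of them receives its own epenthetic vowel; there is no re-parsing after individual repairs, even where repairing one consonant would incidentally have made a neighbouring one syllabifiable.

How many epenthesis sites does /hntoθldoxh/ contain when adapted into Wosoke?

After substitution the input is /gntoθldoxg/.
The unsyllabifiable consonants are /g/, /n/, /θ/, /l/, /x/, /g/; each receives one epenthetic vowel.

6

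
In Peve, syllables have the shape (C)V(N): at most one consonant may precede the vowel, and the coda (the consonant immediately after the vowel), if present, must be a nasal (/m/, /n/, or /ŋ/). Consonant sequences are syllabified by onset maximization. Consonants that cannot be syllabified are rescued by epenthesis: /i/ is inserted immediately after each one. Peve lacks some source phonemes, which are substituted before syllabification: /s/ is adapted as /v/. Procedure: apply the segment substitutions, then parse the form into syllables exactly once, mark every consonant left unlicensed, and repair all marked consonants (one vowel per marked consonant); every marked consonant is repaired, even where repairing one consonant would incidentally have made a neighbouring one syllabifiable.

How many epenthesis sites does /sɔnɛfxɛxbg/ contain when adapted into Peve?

4

After substitution the input is /vɔnɛfxɛxbg/.
The unsyllabifiable consonants are /f/, /x/, /b/, /g/; each receives one epenthetic vowel.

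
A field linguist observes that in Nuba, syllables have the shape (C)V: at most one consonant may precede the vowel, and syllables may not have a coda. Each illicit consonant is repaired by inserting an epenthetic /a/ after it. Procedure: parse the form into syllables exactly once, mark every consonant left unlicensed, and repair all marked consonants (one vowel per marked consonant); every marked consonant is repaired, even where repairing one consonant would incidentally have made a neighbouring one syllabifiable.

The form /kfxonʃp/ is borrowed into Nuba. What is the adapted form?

kafaxonaʃapa

The consonants /k/, /f/, /n/, /ʃ/, /p/ cannot be parsed into a legal (C)V syllable (no codas are permitted; onsets are limited to one consonant).
Epenthesis after each stranded consonant: /k/ → /ka/, /f/ → /fa/, /n/ → /na/, /ʃ/ → /ʃa/, /p/ → /pa/.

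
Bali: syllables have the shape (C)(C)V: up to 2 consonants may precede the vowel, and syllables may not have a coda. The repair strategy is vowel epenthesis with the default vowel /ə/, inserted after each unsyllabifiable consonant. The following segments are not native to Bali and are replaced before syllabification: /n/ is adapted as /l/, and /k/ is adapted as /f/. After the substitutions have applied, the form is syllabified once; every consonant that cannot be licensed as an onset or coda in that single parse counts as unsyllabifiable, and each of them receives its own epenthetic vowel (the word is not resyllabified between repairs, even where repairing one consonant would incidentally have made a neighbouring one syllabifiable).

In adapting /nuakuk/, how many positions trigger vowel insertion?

1

After substitution the input is /luafuf/.
The unsyllabifiable consonants are /f/; each receives one epenthetic vowel.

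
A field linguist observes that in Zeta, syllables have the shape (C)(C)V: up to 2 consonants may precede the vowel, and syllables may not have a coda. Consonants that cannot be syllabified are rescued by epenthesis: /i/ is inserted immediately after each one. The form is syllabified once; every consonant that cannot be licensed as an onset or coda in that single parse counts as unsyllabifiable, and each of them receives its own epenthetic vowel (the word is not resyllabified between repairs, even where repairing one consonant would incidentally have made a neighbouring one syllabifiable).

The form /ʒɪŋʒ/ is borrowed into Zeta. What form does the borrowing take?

Syllabifying with onset maximization leaves /ŋ/, /ʒ/ stranded (no codas are permitted; onsets may contain at most 2 consonants).
Each unlicensed consonant becomes the onset of a new syllable: /ŋ/ → /ŋi/, /ʒ/ → /ʒi/.

ʒɪŋiʒi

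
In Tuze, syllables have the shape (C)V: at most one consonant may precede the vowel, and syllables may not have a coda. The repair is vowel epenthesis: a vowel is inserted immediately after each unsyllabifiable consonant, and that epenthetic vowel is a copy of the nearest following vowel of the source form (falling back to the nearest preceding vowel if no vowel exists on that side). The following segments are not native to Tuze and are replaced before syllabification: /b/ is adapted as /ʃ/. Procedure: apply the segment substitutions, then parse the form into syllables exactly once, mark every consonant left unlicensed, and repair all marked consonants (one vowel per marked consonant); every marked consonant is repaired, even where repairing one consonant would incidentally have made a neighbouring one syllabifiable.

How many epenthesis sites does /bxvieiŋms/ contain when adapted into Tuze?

After substitution the input is /ʃxvieiŋms/.
The unsyllabifiable consonants are /ʃ/, /x/, /ŋ/, /m/, /s/; each receives one epenthetic vowel.

5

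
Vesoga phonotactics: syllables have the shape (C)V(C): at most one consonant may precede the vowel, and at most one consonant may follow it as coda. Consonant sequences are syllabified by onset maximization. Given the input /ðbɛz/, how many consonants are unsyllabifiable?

Under (C)V(C), the unsyllabifiable consonants are /ð/ (at most one coda consonant is licensed; onsets are limited to one consonant).

1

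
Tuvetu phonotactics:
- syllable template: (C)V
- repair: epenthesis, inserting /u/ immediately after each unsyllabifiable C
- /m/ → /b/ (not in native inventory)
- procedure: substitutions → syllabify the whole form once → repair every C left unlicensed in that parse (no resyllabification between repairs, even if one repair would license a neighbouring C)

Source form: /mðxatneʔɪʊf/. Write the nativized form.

buðuxatuneʔɪʊfu

Substitution: /m/ → /b/, giving /bðxatneʔɪʊf/.
Syllabifying with onset maximization leaves /b/, /ð/, /t/, /f/ stranded (no codas are permitted; onsets are limited to one consonant).
Epenthesis after each stranded consonant: /b/ → /bu/, /ð/ → /ðu/, /t/ → /tu/, /f/ → /fu/.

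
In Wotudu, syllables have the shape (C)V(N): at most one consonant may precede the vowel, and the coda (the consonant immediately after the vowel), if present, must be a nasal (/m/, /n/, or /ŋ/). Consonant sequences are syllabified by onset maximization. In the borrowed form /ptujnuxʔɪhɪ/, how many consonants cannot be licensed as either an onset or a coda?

3

Under (C)V(N), the unsyllabifiable consonants are /p/, /j/, /x/ (only a nasal (/m/, /n/, or /ŋ/) is licensed in coda position; onsets are limited to one consonant).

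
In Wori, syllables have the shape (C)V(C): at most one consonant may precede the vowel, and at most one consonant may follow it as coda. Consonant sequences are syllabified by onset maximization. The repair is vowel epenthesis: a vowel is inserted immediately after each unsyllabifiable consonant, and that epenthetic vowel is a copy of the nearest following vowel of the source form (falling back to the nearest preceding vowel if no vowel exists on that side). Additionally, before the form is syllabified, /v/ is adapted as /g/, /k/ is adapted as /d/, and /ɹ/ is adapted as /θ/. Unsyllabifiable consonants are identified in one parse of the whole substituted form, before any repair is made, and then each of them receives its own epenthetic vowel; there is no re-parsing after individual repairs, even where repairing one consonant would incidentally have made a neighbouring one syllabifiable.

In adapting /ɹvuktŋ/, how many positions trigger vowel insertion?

3

After substitution the input is /θgudtŋ/.
The unsyllabifiable consonants are /θ/, /t/, /ŋ/; each receives one epenthetic vowel.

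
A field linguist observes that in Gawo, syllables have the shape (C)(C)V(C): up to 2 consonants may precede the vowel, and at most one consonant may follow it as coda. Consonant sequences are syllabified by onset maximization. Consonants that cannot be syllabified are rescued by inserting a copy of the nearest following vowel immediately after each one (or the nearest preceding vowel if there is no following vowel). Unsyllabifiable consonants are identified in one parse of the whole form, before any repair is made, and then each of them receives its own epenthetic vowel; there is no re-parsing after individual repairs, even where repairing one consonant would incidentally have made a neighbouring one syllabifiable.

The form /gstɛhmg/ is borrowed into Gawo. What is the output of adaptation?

Syllabifying with onset maximization leaves /g/, /m/, /g/ stranded (at most one coda consonant is licensed; onsets may contain at most 2 consonants).
Epenthesis after each stranded consonant: /g/ → /gɛ/, /m/ → /mɛ/, /g/ → /gɛ/.

gɛstɛhmɛgɛ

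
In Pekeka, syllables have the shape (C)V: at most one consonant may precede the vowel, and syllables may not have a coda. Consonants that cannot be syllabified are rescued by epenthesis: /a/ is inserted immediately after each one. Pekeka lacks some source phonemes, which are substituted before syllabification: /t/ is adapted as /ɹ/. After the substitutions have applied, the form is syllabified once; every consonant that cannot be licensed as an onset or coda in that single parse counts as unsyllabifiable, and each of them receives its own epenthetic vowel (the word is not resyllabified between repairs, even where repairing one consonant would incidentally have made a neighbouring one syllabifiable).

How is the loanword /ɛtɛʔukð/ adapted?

Substitution: /t/ → /ɹ/, giving /ɛɹɛʔukð/.
The consonants /k/, /ð/ cannot be parsed into a legal (C)V syllable (no codas are permitted; onsets are limited to one consonant).
Inserting the epenthetic vowel yields /k/ → /ka/, /ð/ → /ða/.

ɛɹɛʔukaða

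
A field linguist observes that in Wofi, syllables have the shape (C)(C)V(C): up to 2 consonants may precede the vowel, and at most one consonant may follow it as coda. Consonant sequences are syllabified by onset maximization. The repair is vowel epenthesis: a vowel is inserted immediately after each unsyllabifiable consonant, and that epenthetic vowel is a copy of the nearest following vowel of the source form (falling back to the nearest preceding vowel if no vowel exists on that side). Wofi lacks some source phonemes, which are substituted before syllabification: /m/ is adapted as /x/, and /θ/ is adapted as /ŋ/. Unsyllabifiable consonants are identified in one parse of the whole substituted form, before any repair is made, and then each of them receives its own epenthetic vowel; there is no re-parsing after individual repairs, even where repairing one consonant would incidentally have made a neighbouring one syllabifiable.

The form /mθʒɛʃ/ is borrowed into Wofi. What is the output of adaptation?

xɛŋʒɛʃ

Substitution: /m/ → /x/, /θ/ → /ŋ/, giving /xŋʒɛʃ/.
Under (C)(C)V(C), the unsyllabifiable consonants are /x/ (at most one coda consonant is licensed; onsets may contain at most 2 consonants).
Each unlicensed consonant becomes the onset of a new syllable: /x/ → /xɛ/.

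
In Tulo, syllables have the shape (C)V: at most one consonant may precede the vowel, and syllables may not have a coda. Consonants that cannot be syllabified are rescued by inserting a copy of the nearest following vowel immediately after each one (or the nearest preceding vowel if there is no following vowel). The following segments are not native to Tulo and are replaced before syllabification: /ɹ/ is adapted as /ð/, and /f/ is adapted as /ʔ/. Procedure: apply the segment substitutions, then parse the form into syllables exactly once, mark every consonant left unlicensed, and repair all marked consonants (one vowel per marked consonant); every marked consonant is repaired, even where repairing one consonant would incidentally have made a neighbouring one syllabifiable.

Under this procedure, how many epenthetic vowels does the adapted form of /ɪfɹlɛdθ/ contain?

After substitution the input is /ɪʔðlɛdθ/.
The unsyllabifiable consonants are /ʔ/, /ð/, /d/, /θ/; each receives one epenthetic vowel.

4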